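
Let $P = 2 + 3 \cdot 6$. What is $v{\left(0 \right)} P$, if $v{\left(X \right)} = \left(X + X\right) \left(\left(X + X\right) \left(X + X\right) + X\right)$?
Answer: $0$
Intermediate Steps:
$P = 20$ ($P = 2 + 18 = 20$)
$v{\left(X \right)} = 2 X \left(X + 4 X^{2}\right)$ ($v{\left(X \right)} = 2 X \left(2 X 2 X + X\right) = 2 X \left(4 X^{2} + X\right) = 2 X \left(X + 4 X^{2}\right)$)
$v{\left(0 \right)} P = 0^{2} \left(2 + 8 \cdot 0\right) 20 = 0 \left(2 + 0\right) 20 = 0 \cdot 2 \cdot 20 = 0 \cdot 20 = 0$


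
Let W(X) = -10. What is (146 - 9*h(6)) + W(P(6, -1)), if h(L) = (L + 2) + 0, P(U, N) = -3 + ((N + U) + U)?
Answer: 64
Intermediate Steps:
P(U, N) = -3 + N + 2*U (P(U, N) = -3 + (N + 2*U) = -3 + N + 2*U)
h(L) = 2 + L (h(L) = (2 + L) + 0 = 2 + L)
(146 - 9*h(6)) + W(P(6, -1)) = (146 - 9*(2 + 6)) - 10 = (146 - 9*8) - 10 = (146 - 72) - 10 = 74 - 10 = 64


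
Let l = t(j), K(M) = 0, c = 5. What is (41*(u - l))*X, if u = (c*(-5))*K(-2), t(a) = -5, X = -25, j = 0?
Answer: -5125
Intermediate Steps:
l = -5
u = 0 (u = (5*(-5))*0 = -25*0 = 0)
(41*(u - l))*X = (41*(0 - 1*(-5)))*(-25) = (41*(0 + 5))*(-25) = (41*5)*(-25) = 205*(-25) = -5125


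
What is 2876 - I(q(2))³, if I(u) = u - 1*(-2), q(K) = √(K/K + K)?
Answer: 2850 - 15*√3 ≈ 2824.0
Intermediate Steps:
q(K) = √(1 + K)
I(u) = 2 + u (I(u) = u + 2 = 2 + u)
2876 - I(q(2))³ = 2876 - (2 + √(1 + 2))³ = 2876 - (2 + √3)³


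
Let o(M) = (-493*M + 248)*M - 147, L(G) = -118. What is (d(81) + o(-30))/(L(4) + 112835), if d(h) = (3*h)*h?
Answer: -431604/112717 ≈ -3.8291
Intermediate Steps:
o(M) = -147 + M*(248 - 493*M) (o(M) = (248 - 493*M)*M - 147 = M*(248 - 493*M) - 147 = -147 + M*(248 - 493*M))
d(h) = 3*h²
(d(81) + o(-30))/(L(4) + 112835) = (3*81² + (-147 - 493*(-30)² + 248*(-30)))/(-118 + 112835) = (3*6561 + (-147 - 493*900 - 7440))/112717 = (19683 + (-147 - 443700 - 7440))*(1/112717) = (19683 - 451287)*(1/112717) = -431604*1/112717 = -431604/112717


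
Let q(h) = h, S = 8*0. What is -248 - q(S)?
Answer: -248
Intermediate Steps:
S = 0
-248 - q(S) = -248 - 1*0 = -248 + 0 = -248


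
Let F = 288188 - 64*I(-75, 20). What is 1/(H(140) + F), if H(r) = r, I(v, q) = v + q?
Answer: 1/291848 ≈ 3.4264e-6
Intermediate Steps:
I(v, q) = q + v
F = 291708 (F = 288188 - 64*(20 - 75) = 288188 - 64*(-55) = 288188 - 1*(-3520) = 288188 + 3520 = 291708)
1/(H(140) + F) = 1/(140 + 291708) = 1/291848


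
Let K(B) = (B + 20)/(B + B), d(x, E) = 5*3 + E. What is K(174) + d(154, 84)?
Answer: 17323/174 ≈ 99.557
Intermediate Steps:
d(x, E) = 15 + E
K(B) = (20 + B)/(2*B) (K(B) = (20 + B)/((2*B)) = (20 + B)*(1/(2*B)) = (20 + B)/(2*B))
K(174) + d(154, 84) = (½)*(20 + 174)/174 + (15 + 84) = (½)*(1/174)*194 + 99 = 97/174 + 99 = 17323/174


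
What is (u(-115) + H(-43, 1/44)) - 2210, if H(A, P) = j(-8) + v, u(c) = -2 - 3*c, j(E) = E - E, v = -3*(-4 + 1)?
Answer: -1858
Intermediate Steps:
v = 9 (v = -3*(-3) = 9)
j(E) = 0
H(A, P) = 9 (H(A, P) = 0 + 9 = 9)
(u(-115) + H(-43, 1/44)) - 2210 = ((-2 - 3*(-115)) + 9) - 2210 = ((-2 + 345) + 9) - 2210 = (343 + 9) - 2210 = 352 - 2210 = -1858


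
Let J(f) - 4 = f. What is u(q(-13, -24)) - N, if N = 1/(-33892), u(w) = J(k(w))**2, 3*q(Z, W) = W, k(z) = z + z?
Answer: 4880449/33892 ≈ 144.00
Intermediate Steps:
k(z) = 2*z
q(Z, W) = W/3
J(f) = 4 + f
u(w) = (4 + 2*w)**2
N = -1/33892 ≈ -2.9505e-5
u(q(-13, -24)) - N = 4*(2 + (1/3)*(-24))**2 - 1*(-1/33892) = 4*(2 - 8)**2 + 1/33892 = 4*(-6)**2 + 1/33892 = 4*36 + 1/33892 = 144 + 1/33892 = 4880449/33892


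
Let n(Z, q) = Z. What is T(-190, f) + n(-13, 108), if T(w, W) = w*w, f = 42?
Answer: 36087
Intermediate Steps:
T(w, W) = w²
T(-190, f) + n(-13, 108) = (-190)² - 13 = 36100 - 13 = 36087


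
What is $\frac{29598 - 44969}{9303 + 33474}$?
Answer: $- \frac{15371}{42777} \approx -0.35933$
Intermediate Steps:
$\frac{29598 - 44969}{9303 + 33474} = - \frac{15371}{42777}$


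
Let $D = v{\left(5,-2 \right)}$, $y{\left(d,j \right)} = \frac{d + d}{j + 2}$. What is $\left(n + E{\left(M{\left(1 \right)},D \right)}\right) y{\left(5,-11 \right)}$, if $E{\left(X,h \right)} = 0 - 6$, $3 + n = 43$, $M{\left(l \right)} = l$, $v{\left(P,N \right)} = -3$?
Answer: $- \frac{340}{9} \approx -37.778$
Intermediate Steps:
$y{\left(d,j \right)} = \frac{2 d}{2 + j}$
$D = -3$
$n = 40$ ($n = -3 + 43 = 40$)
$E{\left(X,h \right)} = -6$
$\left(n + E{\left(M{\left(1 \right)},D \right)}\right) y{\left(5,-11 \right)} = \left(40 - 6\right) 2 \cdot 5 \frac{1}{2 - 11} = 34 \cdot 2 \cdot 5 \frac{1}{-9} = 34 \cdot 2 \cdot 5 \left(- \frac{1}{9}\right) = 34 \left(- \frac{10}{9}\right) = - \frac{340}{9}$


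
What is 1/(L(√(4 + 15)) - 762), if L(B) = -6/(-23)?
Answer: -23/17520 ≈ -0.0013128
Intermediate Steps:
L(B) = 6/23 (L(B) = -6*(-1/23) = 6/23)
1/(L(√(4 + 15)) - 762) = 1/(6/23 - 762) = 1/(-17520/23) = -23/17520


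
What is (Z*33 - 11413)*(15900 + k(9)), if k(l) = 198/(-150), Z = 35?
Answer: -4077216486/25 ≈ -1.6309e+8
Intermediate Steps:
k(l) = -33/25 (k(l) = 198*(-1/150) = -33/25)
(Z*33 - 11413)*(15900 + k(9)) = (35*33 - 11413)*(15900 - 33/25) = (1155 - 11413)*(397467/25) = -10258*397467/25 = -4077216486/25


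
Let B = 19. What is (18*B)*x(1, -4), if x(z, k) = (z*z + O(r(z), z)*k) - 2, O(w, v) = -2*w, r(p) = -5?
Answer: -14022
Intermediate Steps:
x(z, k) = -2 + z**2 + 10*k (x(z, k) = (z*z + (-2*(-5))*k) - 2 = (z**2 + 10*k) - 2 = -2 + z**2 + 10*k)
(18*B)*x(1, -4) = (18*19)*(-2 + 1**2 + 10*(-4)) = 342*(-2 + 1 - 40) = 342*(-41) = -14022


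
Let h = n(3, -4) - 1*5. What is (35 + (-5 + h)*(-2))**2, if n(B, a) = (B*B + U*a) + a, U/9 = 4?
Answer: 110889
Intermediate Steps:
U = 36 (U = 9*4 = 36)
n(B, a) = B**2 + 37*a (n(B, a) = (B*B + 36*a) + a = (B**2 + 36*a) + a = B**2 + 37*a)
h = -144 (h = (3**2 + 37*(-4)) - 1*5 = (9 - 148) - 5 = -139 - 5 = -144)
(35 + (-5 + h)*(-2))**2 = (35 + (-5 - 144)*(-2))**2 = (35 - 149*(-2))**2 = (35 + 298)**2 = 333**2 = 110889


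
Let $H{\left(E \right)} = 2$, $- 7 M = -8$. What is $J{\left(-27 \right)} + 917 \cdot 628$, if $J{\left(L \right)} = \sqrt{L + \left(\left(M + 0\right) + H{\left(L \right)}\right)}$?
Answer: $575876 + \frac{i \sqrt{1169}}{7} \approx 5.7588 \cdot 10^{5} + 4.8844 i$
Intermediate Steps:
$M = \frac{8}{7}$ ($M = \left(- \frac{1}{7}\right) \left(-8\right) = \frac{8}{7} \approx 1.1429$)
$J{\left(L \right)} = \sqrt{\frac{22}{7} + L}$ ($J{\left(L \right)} = \sqrt{L + \left(\left(\frac{8}{7} + 0\right) + 2\right)} = \sqrt{L + \left(\frac{8}{7} + 2\right)} = \sqrt{L + \frac{22}{7}} = \sqrt{\frac{22}{7} + L}$)
$J{\left(-27 \right)} + 917 \cdot 628 = \frac{\sqrt{154 + 49 \left(-27\right)}}{7} + 917 \cdot 628 = \frac{\sqrt{154 - 1323}}{7} + 575876 = \frac{\sqrt{-1169}}{7} + 575876 = \frac{i \sqrt{1169}}{7} + 575876 = 575876 + \frac{i \sqrt{1169}}{7}$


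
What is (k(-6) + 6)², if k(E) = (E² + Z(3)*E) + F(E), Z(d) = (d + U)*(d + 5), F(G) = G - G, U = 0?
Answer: 10404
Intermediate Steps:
F(G) = 0
Z(d) = d*(5 + d) (Z(d) = (d + 0)*(d + 5) = d*(5 + d))
k(E) = E² + 24*E (k(E) = (E² + (3*(5 + 3))*E) + 0 = (E² + (3*8)*E) + 0 = (E² + 24*E) + 0 = E² + 24*E)
(k(-6) + 6)² = (-6*(24 - 6) + 6)² = (-6*18 + 6)² = (-108 + 6)² = (-102)² = 10404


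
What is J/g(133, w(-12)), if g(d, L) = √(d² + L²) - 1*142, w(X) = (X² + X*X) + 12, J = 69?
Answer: 3266/29175 + 23*√107689/29175 ≈ 0.37065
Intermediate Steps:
w(X) = 12 + 2*X² (w(X) = (X² + X²) + 12 = 2*X² + 12 = 12 + 2*X²)
g(d, L) = -142 + √(L² + d²) (g(d, L) = √(L² + d²) - 142 = -142 + √(L² + d²))
J/g(133, w(-12)) = 69/(-142 + √((12 + 2*(-12)²)² + 133²)) = 69/(-142 + √((12 + 2*144)² + 17689)) = 69/(-142 + √((12 + 288)² + 17689)) = 69/(-142 + √(300² + 17689)) = 69/(-142 + √(90000 + 17689)) = 69/(-142 + √107689)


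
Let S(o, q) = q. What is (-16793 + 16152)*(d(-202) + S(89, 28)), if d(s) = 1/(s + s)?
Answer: -7250351/404 ≈ -17946.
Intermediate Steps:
d(s) = 1/(2*s)
(-16793 + 16152)*(d(-202) + S(89, 28)) = (-16793 + 16152)*((½)/(-202) + 28) = -641*((½)*(-1/202) + 28) = -641*(-1/404 + 28) = -641*11311/404 = -7250351/404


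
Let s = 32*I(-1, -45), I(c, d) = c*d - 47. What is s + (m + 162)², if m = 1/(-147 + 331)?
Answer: 886409697/33856 ≈ 26182.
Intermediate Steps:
I(c, d) = -47 + c*d
m = 1/184 ≈ 0.0054348
s = -64 (s = 32*(-47 - 1*(-45)) = 32*(-47 + 45) = 32*(-2) = -64)
s + (m + 162)² = -64 + (1/184 + 162)² = -64 + (29809/184)² = -64 + 888576481/33856 = 886409697/33856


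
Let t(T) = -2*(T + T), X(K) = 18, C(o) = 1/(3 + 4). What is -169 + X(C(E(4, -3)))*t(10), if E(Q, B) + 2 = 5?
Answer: -889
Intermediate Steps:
E(Q, B) = 3 (E(Q, B) = -2 + 5 = 3)
C(o) = 1/7
t(T) = -4*T
-169 + X(C(E(4, -3)))*t(10) = -169 + 18*(-4*10) = -169 + 18*(-40) = -169 - 720 = -889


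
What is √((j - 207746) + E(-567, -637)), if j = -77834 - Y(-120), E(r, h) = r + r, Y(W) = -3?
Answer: I*√286711 ≈ 535.45*I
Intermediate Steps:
E(r, h) = 2*r
j = -77831 (j = -77834 - 1*(-3) = -77834 + 3 = -77831)
√((j - 207746) + E(-567, -637)) = √((-77831 - 207746) + 2*(-567)) = √(-285577 - 1134) = √(-286711) = I*√286711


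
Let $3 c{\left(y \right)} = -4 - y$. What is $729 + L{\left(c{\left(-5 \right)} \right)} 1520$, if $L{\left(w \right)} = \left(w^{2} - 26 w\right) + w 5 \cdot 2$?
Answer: $- \frac{64879}{9} \approx -7208.8$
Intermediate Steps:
$c{\left(y \right)} = - \frac{4}{3} - \frac{y}{3}$ ($c{\left(y \right)} = \frac{-4 - y}{3} = - \frac{4}{3} - \frac{y}{3}$)
$L{\left(w \right)} = w^{2} - 16 w$ ($L{\left(w \right)} = \left(w^{2} - 26 w\right) + 5 w 2 = \left(w^{2} - 26 w\right) + 10 w = w^{2} - 16 w$)
$729 + L{\left(c{\left(-5 \right)} \right)} 1520 = 729 + \left(- \frac{4}{3} - - \frac{5}{3}\right) \left(-16 - - \frac{1}{3}\right) 1520 = 729 + \left(- \frac{4}{3} + \frac{5}{3}\right) \left(-16 + \left(- \frac{4}{3} + \frac{5}{3}\right)\right) 1520 = 729 + \frac{-16 + \frac{1}{3}}{3} \cdot 1520 = 729 + \frac{1}{3} \left(- \frac{47}{3}\right) 1520 = 729 - \frac{71440}{9} = - \frac{64879}{9}$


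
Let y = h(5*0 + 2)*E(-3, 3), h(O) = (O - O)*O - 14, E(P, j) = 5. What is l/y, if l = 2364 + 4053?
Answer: -6417/70 ≈ -91.671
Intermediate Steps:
h(O) = -14 (h(O) = 0*O - 14 = 0 - 14 = -14)
y = -70 (y = -14*5 = -70)
l = 6417
l/y = 6417/(-70) = 6417*(-1/70) = -6417/70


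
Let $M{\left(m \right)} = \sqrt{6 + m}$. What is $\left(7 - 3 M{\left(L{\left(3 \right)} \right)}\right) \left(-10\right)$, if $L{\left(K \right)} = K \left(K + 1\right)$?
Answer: $-70 + 90 \sqrt{2} \approx 57.279$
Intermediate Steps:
$L{\left(K \right)} = K \left(1 + K\right)$
$\left(7 - 3 M{\left(L{\left(3 \right)} \right)}\right) \left(-10\right) = \left(7 - 3 \sqrt{6 + 3 \left(1 + 3\right)}\right) \left(-10\right) = \left(7 - 3 \sqrt{6 + 3 \cdot 4}\right) \left(-10\right) = \left(7 - 3 \sqrt{6 + 12}\right) \left(-10\right) = \left(7 - 3 \sqrt{18}\right) \left(-10\right) = \left(7 - 3 \cdot 3 \sqrt{2}\right) \left(-10\right) = \left(7 - 9 \sqrt{2}\right) \left(-10\right) = -70 + 90 \sqrt{2}$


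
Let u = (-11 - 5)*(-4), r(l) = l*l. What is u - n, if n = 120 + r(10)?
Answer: -156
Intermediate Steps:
r(l) = l**2
u = 64 (u = -16*(-4) = 64)
n = 220 (n = 120 + 10**2 = 120 + 100 = 220)
u - n = 64 - 1*220 = 64 - 220 = -156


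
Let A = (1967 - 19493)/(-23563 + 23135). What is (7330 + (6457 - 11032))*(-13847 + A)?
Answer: -8139633725/214 ≈ -3.8036e+7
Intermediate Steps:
A = 8763/214 (A = -17526/(-428) = -17526*(-1/428) = 8763/214 ≈ 40.949)
(7330 + (6457 - 11032))*(-13847 + A) = (7330 + (6457 - 11032))*(-13847 + 8763/214) = (7330 - 4575)*(-2954495/214) = 2755*(-2954495/214) = -8139633725/214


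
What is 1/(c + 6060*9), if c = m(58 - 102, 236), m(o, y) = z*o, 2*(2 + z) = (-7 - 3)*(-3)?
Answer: 1/53968 ≈ 1.8530e-5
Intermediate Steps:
z = 13 (z = -2 + ((-7 - 3)*(-3))/2 = -2 + (-10*(-3))/2 = -2 + (1/2)*30 = -2 + 15 = 13)
m(o, y) = 13*o
c = -572 (c = 13*(58 - 102) = 13*(-44) = -572)
1/(c + 6060*9) = 1/(-572 + 6060*9) = 1/(-572 + 54540) = 1/53968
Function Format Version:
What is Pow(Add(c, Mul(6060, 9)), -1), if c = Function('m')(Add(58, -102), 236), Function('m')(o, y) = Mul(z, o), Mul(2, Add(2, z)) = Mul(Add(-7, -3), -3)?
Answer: Rational(1, 53968) ≈ 1.8530e-5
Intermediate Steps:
z = 13 (z = Add(-2, Mul(Rational(1, 2), Mul(Add(-7, -3), -3))) = Add(-2, Mul(Rational(1, 2), Mul(-10, -3))) = Add(-2, Mul(Rational(1, 2), 30)) = Add(-2, 15) = 13)
Function('m')(o, y) = Mul(13, o)
c = -572 (c = Mul(13, Add(58, -102)) = Mul(13, -44) = -572)
Pow(Add(c, Mul(6060, 9)), -1) = Pow(Add(-572, Mul(6060, 9)), -1) = Pow(Add(-572, 54540), -1) = Pow(53968, -1) = Rational(1, 53968)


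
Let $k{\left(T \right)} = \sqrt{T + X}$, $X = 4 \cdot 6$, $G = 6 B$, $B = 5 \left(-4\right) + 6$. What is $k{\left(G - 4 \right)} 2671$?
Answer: $21368 i \approx 21368.0 i$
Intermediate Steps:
$B = -14$ ($B = -20 + 6 = -14$)
$G = -84$ ($G = 6 \left(-14\right) = -84$)
$X = 24$
$k{\left(T \right)} = \sqrt{24 + T}$ ($k{\left(T \right)} = \sqrt{T + 24} = \sqrt{24 + T}$)
$k{\left(G - 4 \right)} 2671 = \sqrt{24 - 88} \cdot 2671 = \sqrt{-64} \cdot 2671 = 8 i 2671 = 21368 i$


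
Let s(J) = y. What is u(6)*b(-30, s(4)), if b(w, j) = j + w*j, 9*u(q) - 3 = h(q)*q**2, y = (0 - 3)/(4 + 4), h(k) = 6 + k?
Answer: 4205/8 ≈ 525.63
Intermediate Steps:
y = -3/8 ≈ -0.37500
u(q) = 1/3 + q**2*(6 + q)/9 (u(q) = 1/3 + ((6 + q)*q**2)/9 = 1/3 + (q**2*(6 + q))/9 = 1/3 + q**2*(6 + q)/9)
s(J) = -3/8
b(w, j) = j + j*w
u(6)*b(-30, s(4)) = (1/3 + (1/9)*6**2*(6 + 6))*(-3*(1 - 30)/8) = (1/3 + (1/9)*36*12)*(-3/8*(-29)) = (1/3 + 48)*(87/8) = (145/3)*(87/8) = 4205/8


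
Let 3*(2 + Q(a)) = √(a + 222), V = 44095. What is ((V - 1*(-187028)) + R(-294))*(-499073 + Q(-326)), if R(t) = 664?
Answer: -115679097025 + 463574*I*√26/3 ≈ -1.1568e+11 + 7.8792e+5*I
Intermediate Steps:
Q(a) = -2 + √(222 + a)/3 (Q(a) = -2 + √(a + 222)/3 = -2 + √(222 + a)/3)
((V - 1*(-187028)) + R(-294))*(-499073 + Q(-326)) = ((44095 - 1*(-187028)) + 664)*(-499073 + (-2 + √(222 - 326)/3)) = ((44095 + 187028) + 664)*(-499073 + (-2 + √(-104)/3)) = (231123 + 664)*(-499073 + (-2 + (2*I*√26)/3)) = 231787*(-499073 + (-2 + 2*I*√26/3)) = 231787*(-499075 + 2*I*√26/3) = -115679097025 + 463574*I*√26/3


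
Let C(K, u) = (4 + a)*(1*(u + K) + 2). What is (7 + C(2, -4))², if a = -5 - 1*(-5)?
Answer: 49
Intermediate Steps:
a = 0 (a = -5 + 5 = 0)
C(K, u) = 8 + 4*K + 4*u (C(K, u) = (4 + 0)*(1*(u + K) + 2) = 4*(1*(K + u) + 2) = 4*((K + u) + 2) = 4*(2 + K + u) = 8 + 4*K + 4*u)
(7 + C(2, -4))² = (7 + (8 + 4*2 + 4*(-4)))² = (7 + (8 + 8 - 16))² = (7 + 0)² = 7² = 49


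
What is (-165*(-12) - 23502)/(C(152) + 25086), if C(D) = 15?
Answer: -7174/8367 ≈ -0.85742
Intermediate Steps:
(-165*(-12) - 23502)/(C(152) + 25086) = (-165*(-12) - 23502)/(15 + 25086) = (1980 - 23502)/25101 = -21522*1/25101 = -7174/8367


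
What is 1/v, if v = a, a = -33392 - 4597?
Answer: -1/37989 ≈ -2.6323e-5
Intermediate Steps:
a = -37989
v = -37989
1/v = 1/(-37989) = -1/37989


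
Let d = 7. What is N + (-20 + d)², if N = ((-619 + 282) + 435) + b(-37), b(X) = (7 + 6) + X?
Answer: 243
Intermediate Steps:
b(X) = 13 + X
N = 74 (N = ((-619 + 282) + 435) + (13 - 37) = (-337 + 435) - 24 = 98 - 24 = 74)
N + (-20 + d)² = 74 + (-20 + 7)² = 74 + (-13)² = 74 + 169 = 243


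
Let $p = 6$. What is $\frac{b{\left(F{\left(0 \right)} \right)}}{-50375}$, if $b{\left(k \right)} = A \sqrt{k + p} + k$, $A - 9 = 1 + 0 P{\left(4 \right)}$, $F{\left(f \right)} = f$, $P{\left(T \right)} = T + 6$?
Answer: $- \frac{2 \sqrt{6}}{10075} \approx -0.00048625$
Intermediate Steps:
$P{\left(T \right)} = 6 + T$
$A = 10$ ($A = 9 + \left(1 + 0 \left(6 + 4\right)\right) = 9 + \left(1 + 0 \cdot 10\right) = 9 + \left(1 + 0\right) = 9 + 1 = 10$)
$b{\left(k \right)} = k + 10 \sqrt{6 + k}$ ($b{\left(k \right)} = 10 \sqrt{k + 6} + k = 10 \sqrt{6 + k} + k = k + 10 \sqrt{6 + k}$)
$\frac{b{\left(F{\left(0 \right)} \right)}}{-50375} = \frac{0 + 10 \sqrt{6 + 0}}{-50375} = \left(0 + 10 \sqrt{6}\right) \left(- \frac{1}{50375}\right) = 10 \sqrt{6} \left(- \frac{1}{50375}\right) = - \frac{2 \sqrt{6}}{10075}$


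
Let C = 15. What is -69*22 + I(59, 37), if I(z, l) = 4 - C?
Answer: -1529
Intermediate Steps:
I(z, l) = -11 (I(z, l) = 4 - 1*15 = 4 - 15 = -11)
-69*22 + I(59, 37) = -69*22 - 11 = -1518 - 11 = -1529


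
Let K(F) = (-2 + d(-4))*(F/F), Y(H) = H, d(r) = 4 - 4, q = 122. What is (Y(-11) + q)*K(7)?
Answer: -222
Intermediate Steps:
d(r) = 0
K(F) = -2 (K(F) = (-2 + 0)*(F/F) = -2*1 = -2)
(Y(-11) + q)*K(7) = (-11 + 122)*(-2) = 111*(-2) = -222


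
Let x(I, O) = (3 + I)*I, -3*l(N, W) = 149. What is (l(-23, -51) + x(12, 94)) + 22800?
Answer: 68791/3 ≈ 22930.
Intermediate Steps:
l(N, W) = -149/3 (l(N, W) = -⅓*149 = -149/3)
x(I, O) = I*(3 + I)
(l(-23, -51) + x(12, 94)) + 22800 = (-149/3 + 12*(3 + 12)) + 22800 = (-149/3 + 12*15) + 22800 = (-149/3 + 180) + 22800 = 391/3 + 22800 = 68791/3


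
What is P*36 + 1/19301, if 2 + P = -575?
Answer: -400920371/19301 ≈ -20772.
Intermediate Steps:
P = -577 (P = -2 - 575 = -577)
P*36 + 1/19301 = -577*36 + 1/19301 = -20772 + 1/19301 = -400920371/19301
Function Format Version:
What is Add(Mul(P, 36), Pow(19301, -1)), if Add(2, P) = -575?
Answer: Rational(-400920371, 19301) ≈ -20772.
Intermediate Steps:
P = -577 (P = Add(-2, -575) = -577)
Add(Mul(P, 36), Pow(19301, -1)) = Add(Mul(-577, 36), Pow(19301, -1)) = Add(-20772, Rational(1, 19301)) = Rational(-400920371, 19301)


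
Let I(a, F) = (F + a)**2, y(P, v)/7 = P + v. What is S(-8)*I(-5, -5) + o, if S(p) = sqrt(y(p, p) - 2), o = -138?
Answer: -138 + 100*I*sqrt(114) ≈ -138.0 + 1067.7*I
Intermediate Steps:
y(P, v) = 7*P + 7*v (y(P, v) = 7*(P + v) = 7*P + 7*v)
S(p) = sqrt(-2 + 14*p) (S(p) = sqrt((7*p + 7*p) - 2) = sqrt(14*p - 2) = sqrt(-2 + 14*p))
S(-8)*I(-5, -5) + o = sqrt(-2 + 14*(-8))*(-5 - 5)**2 - 138 = sqrt(-2 - 112)*(-10)**2 - 138 = sqrt(-114)*100 - 138 = (I*sqrt(114))*100 - 138 = 100*I*sqrt(114) - 138 = -138 + 100*I*sqrt(114)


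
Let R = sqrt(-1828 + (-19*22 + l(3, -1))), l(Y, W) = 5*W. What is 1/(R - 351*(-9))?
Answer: 3159/9981532 - I*sqrt(2251)/9981532 ≈ 0.00031648 - 4.7533e-6*I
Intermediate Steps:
R = I*sqrt(2251) (R = sqrt(-1828 + (-19*22 + 5*(-1))) = sqrt(-1828 + (-418 - 5)) = sqrt(-1828 - 423) = sqrt(-2251) = I*sqrt(2251) ≈ 47.445*I)
1/(R - 351*(-9)) = 1/(I*sqrt(2251) - 351*(-9)) = 1/(I*sqrt(2251) + 3159) = 1/(3159 + I*sqrt(2251))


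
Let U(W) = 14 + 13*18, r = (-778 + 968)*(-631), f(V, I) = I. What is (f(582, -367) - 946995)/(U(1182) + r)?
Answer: 473681/59821 ≈ 7.9183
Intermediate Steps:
r = -119890 (r = 190*(-631) = -119890)
U(W) = 248 (U(W) = 14 + 234 = 248)
(f(582, -367) - 946995)/(U(1182) + r) = (-367 - 946995)/(248 - 119890) = -947362/(-119642) = -947362*(-1/119642) = 473681/59821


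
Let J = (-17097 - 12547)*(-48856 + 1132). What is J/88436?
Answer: 353682564/22109 ≈ 15997.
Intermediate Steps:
J = 1414730256 (J = -29644*(-47724) = 1414730256)
J/88436 = 1414730256/88436 = 1414730256*(1/88436) = 353682564/22109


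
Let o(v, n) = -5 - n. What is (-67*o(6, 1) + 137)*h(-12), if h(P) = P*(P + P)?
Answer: 155232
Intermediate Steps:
h(P) = 2*P**2 (h(P) = P*(2*P) = 2*P**2)
(-67*o(6, 1) + 137)*h(-12) = (-67*(-5 - 1*1) + 137)*(2*(-12)**2) = (-67*(-5 - 1) + 137)*(2*144) = (-67*(-6) + 137)*288 = (402 + 137)*288 = 539*288 = 155232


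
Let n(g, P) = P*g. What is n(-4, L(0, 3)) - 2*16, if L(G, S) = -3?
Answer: -20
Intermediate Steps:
n(-4, L(0, 3)) - 2*16 = -3*(-4) - 2*16 = 12 - 32 = -20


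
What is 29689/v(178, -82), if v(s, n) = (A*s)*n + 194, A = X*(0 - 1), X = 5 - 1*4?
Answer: 29689/14790 ≈ 2.0074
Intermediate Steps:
X = 1 (X = 5 - 4 = 1)
A = -1 (A = 1*(0 - 1) = 1*(-1) = -1)
v(s, n) = 194 - n*s (v(s, n) = (-s)*n + 194 = -n*s + 194 = 194 - n*s)
29689/v(178, -82) = 29689/(194 - 1*(-82)*178) = 29689/(194 + 14596) = 29689/14790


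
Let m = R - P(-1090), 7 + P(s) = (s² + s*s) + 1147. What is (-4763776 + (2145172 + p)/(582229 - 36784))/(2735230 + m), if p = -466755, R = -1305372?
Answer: 2598376121903/516799319490 ≈ 5.0278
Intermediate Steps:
P(s) = 1140 + 2*s² (P(s) = -7 + ((s² + s*s) + 1147) = -7 + ((s² + s²) + 1147) = -7 + (2*s² + 1147) = -7 + (1147 + 2*s²) = 1140 + 2*s²)
m = -3682712 (m = -1305372 - (1140 + 2*(-1090)²) = -1305372 - (1140 + 2*1188100) = -1305372 - (1140 + 2376200) = -1305372 - 1*2377340 = -1305372 - 2377340 = -3682712)
(-4763776 + (2145172 + p)/(582229 - 36784))/(2735230 + m) = (-4763776 + (2145172 - 466755)/(582229 - 36784))/(2735230 - 3682712) = (-4763776 + 1678417/545445)/(-947482) = (-4763776 + 1678417*(1/545445))*(-1/947482) = (-4763776 + 1678417/545445)*(-1/947482) = -2598376121903/545445*(-1/947482) = 2598376121903/516799319490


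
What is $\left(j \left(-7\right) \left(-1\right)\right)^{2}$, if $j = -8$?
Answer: $3136$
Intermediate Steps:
$\left(j \left(-7\right) \left(-1\right)\right)^{2} = \left(\left(-8\right) \left(-7\right) \left(-1\right)\right)^{2} = \left(56 \left(-1\right)\right)^{2} = \left(-56\right)^{2} = 3136$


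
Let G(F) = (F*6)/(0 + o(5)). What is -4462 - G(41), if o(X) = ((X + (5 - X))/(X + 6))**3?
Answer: -885176/125 ≈ -7081.4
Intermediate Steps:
o(X) = 125/(6 + X)**3 (o(X) = (5/(6 + X))**3 = 125/(6 + X)**3)
G(F) = 7986*F/125 (G(F) = (F*6)/(0 + 125/(6 + 5)**3) = (6*F)/(0 + 125/11**3) = (6*F)/(0 + 125*(1/1331)) = (6*F)/(0 + 125/1331) = (6*F)/(125/1331) = (6*F)*(1331/125) = 7986*F/125)
-4462 - G(41) = -4462 - 7986*41/125 = -4462 - 1*327426/125 = -4462 - 327426/125 = -885176/125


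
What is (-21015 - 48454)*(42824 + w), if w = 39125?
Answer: -5692915081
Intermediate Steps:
(-21015 - 48454)*(42824 + w) = (-21015 - 48454)*(42824 + 39125) = -69469*81949 = -5692915081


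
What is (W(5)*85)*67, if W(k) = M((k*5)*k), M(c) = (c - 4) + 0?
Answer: 689095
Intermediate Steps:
M(c) = -4 + c (M(c) = (-4 + c) + 0 = -4 + c)
W(k) = -4 + 5*k**2 (W(k) = -4 + (k*5)*k = -4 + (5*k)*k = -4 + 5*k**2)
(W(5)*85)*67 = ((-4 + 5*5**2)*85)*67 = ((-4 + 5*25)*85)*67 = ((-4 + 125)*85)*67 = (121*85)*67 = 10285*67 = 689095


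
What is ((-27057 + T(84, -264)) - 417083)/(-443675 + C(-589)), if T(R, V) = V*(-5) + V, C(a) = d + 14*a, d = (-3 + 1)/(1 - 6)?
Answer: 2215420/2259603 ≈ 0.98045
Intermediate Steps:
d = ⅖ (d = -2/(-5) = -2*(-⅕) = ⅖ ≈ 0.40000)
C(a) = ⅖ + 14*a
T(R, V) = -4*V (T(R, V) = -5*V + V = -4*V)
((-27057 + T(84, -264)) - 417083)/(-443675 + C(-589)) = ((-27057 - 4*(-264)) - 417083)/(-443675 + (⅖ + 14*(-589))) = ((-27057 + 1056) - 417083)/(-443675 + (⅖ - 8246)) = (-26001 - 417083)/(-443675 - 41228/5) = -443084/(-2259603/5) = -443084*(-5/2259603) = 2215420/2259603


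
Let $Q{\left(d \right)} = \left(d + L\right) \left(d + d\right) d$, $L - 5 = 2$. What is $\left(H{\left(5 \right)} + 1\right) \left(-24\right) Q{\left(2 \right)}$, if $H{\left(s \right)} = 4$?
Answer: $-8640$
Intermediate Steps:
$L = 7$ ($L = 5 + 2 = 7$)
$Q{\left(d \right)} = 2 d^{2} \left(7 + d\right)$ ($Q{\left(d \right)} = \left(d + 7\right) \left(d + d\right) d = \left(7 + d\right) 2 d d = 2 d \left(7 + d\right) d = 2 d^{2} \left(7 + d\right)$)
$\left(H{\left(5 \right)} + 1\right) \left(-24\right) Q{\left(2 \right)} = \left(4 + 1\right) \left(-24\right) 2 \cdot 2^{2} \left(7 + 2\right) = 5 \left(-24\right) 2 \cdot 4 \cdot 9 = \left(-120\right) 72 = -8640$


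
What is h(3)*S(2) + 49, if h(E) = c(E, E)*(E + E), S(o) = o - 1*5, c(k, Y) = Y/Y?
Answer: 31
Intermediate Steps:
c(k, Y) = 1
S(o) = -5 + o (S(o) = o - 5 = -5 + o)
h(E) = 2*E (h(E) = 1*(E + E) = 1*(2*E) = 2*E)
h(3)*S(2) + 49 = (2*3)*(-5 + 2) + 49 = 6*(-3) + 49 = -18 + 49 = 31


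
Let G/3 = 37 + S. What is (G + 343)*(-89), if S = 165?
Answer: -84461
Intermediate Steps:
G = 606 (G = 3*(37 + 165) = 3*202 = 606)
(G + 343)*(-89) = (606 + 343)*(-89) = 949*(-89) = -84461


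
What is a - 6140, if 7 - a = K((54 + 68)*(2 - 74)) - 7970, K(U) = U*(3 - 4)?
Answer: -6947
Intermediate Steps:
K(U) = -U (K(U) = U*(-1) = -U)
a = -807 (a = 7 - (-(54 + 68)*(2 - 74) - 7970) = 7 - (-122*(-72) - 7970) = 7 - (-1*(-8784) - 7970) = 7 - (8784 - 7970) = 7 - 1*814 = 7 - 814 = -807)
a - 6140 = -807 - 6140 = -6947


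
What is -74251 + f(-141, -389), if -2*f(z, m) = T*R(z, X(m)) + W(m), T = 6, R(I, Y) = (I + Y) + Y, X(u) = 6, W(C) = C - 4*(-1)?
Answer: -147343/2 ≈ -73672.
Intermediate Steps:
W(C) = 4 + C (W(C) = C + 4 = 4 + C)
R(I, Y) = I + 2*Y
f(z, m) = -38 - 3*z - m/2 (f(z, m) = -(6*(z + 2*6) + (4 + m))/2 = -(6*(z + 12) + (4 + m))/2 = -(6*(12 + z) + (4 + m))/2 = -((72 + 6*z) + (4 + m))/2 = -(76 + m + 6*z)/2 = -38 - 3*z - m/2)
-74251 + f(-141, -389) = -74251 + (-38 - 3*(-141) - 1/2*(-389)) = -74251 + (-38 + 423 + 389/2) = -74251 + 1159/2 = -147343/2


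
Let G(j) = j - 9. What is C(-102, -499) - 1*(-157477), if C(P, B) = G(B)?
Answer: 156969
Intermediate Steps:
G(j) = -9 + j
C(P, B) = -9 + B
C(-102, -499) - 1*(-157477) = (-9 - 499) - 1*(-157477) = -508 + 157477 = 156969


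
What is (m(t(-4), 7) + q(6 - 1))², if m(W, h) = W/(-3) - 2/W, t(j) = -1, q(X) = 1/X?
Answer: 1444/225 ≈ 6.4178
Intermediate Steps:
m(W, h) = -2/W - W/3 (m(W, h) = W*(-⅓) - 2/W = -W/3 - 2/W = -2/W - W/3)
(m(t(-4), 7) + q(6 - 1))² = ((-2/(-1) - ⅓*(-1)) + 1/(6 - 1))² = ((-2*(-1) + ⅓) + 1/5)² = ((2 + ⅓) + ⅕)² = (7/3 + ⅕)² = (38/15)² = 1444/225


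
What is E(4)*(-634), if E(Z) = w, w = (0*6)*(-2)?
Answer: 0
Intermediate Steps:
w = 0 (w = 0*(-2) = 0)
E(Z) = 0
E(4)*(-634) = 0*(-634) = 0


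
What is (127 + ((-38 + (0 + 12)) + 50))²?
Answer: 22801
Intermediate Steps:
(127 + ((-38 + (0 + 12)) + 50))² = (127 + ((-38 + 12) + 50))² = (127 + (-26 + 50))² = (127 + 24)² = 151² = 22801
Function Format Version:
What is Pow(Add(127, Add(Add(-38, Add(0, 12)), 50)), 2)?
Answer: 22801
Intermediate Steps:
Pow(Add(127, Add(Add(-38, Add(0, 12)), 50)), 2) = Pow(Add(127, Add(Add(-38, 12), 50)), 2) = Pow(Add(127, Add(-26, 50)), 2) = Pow(Add(127, 24), 2) = Pow(151, 2) = 22801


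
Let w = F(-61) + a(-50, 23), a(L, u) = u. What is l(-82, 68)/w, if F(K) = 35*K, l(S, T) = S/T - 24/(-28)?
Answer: 83/502656 ≈ 0.00016512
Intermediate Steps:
l(S, T) = 6/7 + S/T (l(S, T) = S/T - 24*(-1/28) = S/T + 6/7 = 6/7 + S/T)
w = -2112 (w = 35*(-61) + 23 = -2135 + 23 = -2112)
l(-82, 68)/w = (6/7 - 82/68)/(-2112) = (6/7 - 82*1/68)*(-1/2112) = (6/7 - 41/34)*(-1/2112) = -83/238*(-1/2112) = 83/502656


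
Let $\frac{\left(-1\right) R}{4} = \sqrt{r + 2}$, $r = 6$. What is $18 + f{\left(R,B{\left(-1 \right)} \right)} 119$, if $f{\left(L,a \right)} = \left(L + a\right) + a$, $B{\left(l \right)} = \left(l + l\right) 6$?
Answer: $-2838 - 952 \sqrt{2} \approx -4184.3$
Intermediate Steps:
$B{\left(l \right)} = 12 l$ ($B{\left(l \right)} = 2 l 6 = 12 l$)
$R = - 8 \sqrt{2}$ ($R = - 4 \sqrt{6 + 2} = - 4 \sqrt{8} = - 4 \cdot 2 \sqrt{2} = - 8 \sqrt{2} \approx -11.314$)
$f{\left(L,a \right)} = L + 2 a$
$18 + f{\left(R,B{\left(-1 \right)} \right)} 119 = 18 + \left(- 8 \sqrt{2} + 2 \cdot 12 \left(-1\right)\right) 119 = 18 + \left(- 8 \sqrt{2} + 2 \left(-12\right)\right) 119 = 18 + \left(- 8 \sqrt{2} - 24\right) 119 = 18 + \left(-24 - 8 \sqrt{2}\right) 119 = 18 - \left(2856 + 952 \sqrt{2}\right) = -2838 - 952 \sqrt{2}$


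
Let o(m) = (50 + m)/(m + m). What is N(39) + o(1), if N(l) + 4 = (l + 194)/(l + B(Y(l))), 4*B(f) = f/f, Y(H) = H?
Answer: 8615/314 ≈ 27.436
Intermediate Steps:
B(f) = ¼ (B(f) = (f/f)/4 = (¼)*1 = ¼)
N(l) = -4 + (194 + l)/(¼ + l) (N(l) = -4 + (l + 194)/(l + ¼) = -4 + (194 + l)/(¼ + l))
o(m) = (50 + m)/(2*m) (o(m) = (50 + m)/((2*m)) = (50 + m)*(1/(2*m)) = (50 + m)/(2*m))
N(39) + o(1) = 4*(193 - 3*39)/(1 + 4*39) + (½)*(50 + 1)/1 = 4*(193 - 117)/(1 + 156) + (½)*1*51 = 4*76/157 + 51/2 = 4*(1/157)*76 + 51/2 = 304/157 + 51/2 = 8615/314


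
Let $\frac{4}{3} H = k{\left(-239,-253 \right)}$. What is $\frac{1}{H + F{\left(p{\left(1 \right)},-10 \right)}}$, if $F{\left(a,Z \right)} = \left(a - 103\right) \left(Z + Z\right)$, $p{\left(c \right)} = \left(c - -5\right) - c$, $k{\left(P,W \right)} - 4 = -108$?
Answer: $\frac{1}{1882} \approx 0.00053135$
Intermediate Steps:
$k{\left(P,W \right)} = -104$ ($k{\left(P,W \right)} = 4 - 108 = -104$)
$p{\left(c \right)} = 5$ ($p{\left(c \right)} = \left(c + 5\right) - c = \left(5 + c\right) - c = 5$)
$F{\left(a,Z \right)} = 2 Z \left(-103 + a\right)$ ($F{\left(a,Z \right)} = \left(-103 + a\right) 2 Z = 2 Z \left(-103 + a\right)$)
$H = -78$ ($H = \frac{3}{4} \left(-104\right) = -78$)
$\frac{1}{H + F{\left(p{\left(1 \right)},-10 \right)}} = \frac{1}{-78 + 2 \left(-10\right) \left(-103 + 5\right)} = \frac{1}{-78 + 2 \left(-10\right) \left(-98\right)} = \frac{1}{-78 + 1960} = \frac{1}{1882}$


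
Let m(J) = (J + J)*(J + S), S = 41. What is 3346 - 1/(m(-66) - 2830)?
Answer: 1572619/470 ≈ 3346.0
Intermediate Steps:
m(J) = 2*J*(41 + J) (m(J) = (J + J)*(J + 41) = (2*J)*(41 + J) = 2*J*(41 + J))
3346 - 1/(m(-66) - 2830) = 3346 - 1/(2*(-66)*(41 - 66) - 2830) = 3346 - 1/(2*(-66)*(-25) - 2830) = 3346 - 1/(3300 - 2830) = 3346 - 1/470 = 1572619/470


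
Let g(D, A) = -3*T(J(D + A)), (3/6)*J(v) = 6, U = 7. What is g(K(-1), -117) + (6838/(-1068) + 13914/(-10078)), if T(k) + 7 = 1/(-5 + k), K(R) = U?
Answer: 240875291/18835782 ≈ 12.788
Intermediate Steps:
J(v) = 12 (J(v) = 2*6 = 12)
K(R) = 7
T(k) = -7 + 1/(-5 + k)
g(D, A) = 144/7 (g(D, A) = -3*(36 - 7*12)/(-5 + 12) = -3*(36 - 84)/7 = -3*(-48)/7 = -3*(-48/7) = 144/7)
g(K(-1), -117) + (6838/(-1068) + 13914/(-10078)) = 144/7 + (6838/(-1068) + 13914/(-10078)) = 144/7 + (6838*(-1/1068) + 13914*(-1/10078)) = 144/7 + (-3419/534 - 6957/5039) = 144/7 - 20943379/2690826 = 240875291/18835782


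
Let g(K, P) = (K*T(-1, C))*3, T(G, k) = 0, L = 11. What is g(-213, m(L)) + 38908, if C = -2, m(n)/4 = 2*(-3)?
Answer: 38908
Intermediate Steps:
m(n) = -24 (m(n) = 4*(2*(-3)) = 4*(-6) = -24)
g(K, P) = 0 (g(K, P) = (K*0)*3 = 0*3 = 0)
g(-213, m(L)) + 38908 = 0 + 38908 = 38908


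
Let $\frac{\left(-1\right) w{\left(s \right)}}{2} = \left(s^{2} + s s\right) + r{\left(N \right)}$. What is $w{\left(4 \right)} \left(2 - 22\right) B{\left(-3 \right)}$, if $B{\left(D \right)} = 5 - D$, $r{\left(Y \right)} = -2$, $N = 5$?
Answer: $9600$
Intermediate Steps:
$w{\left(s \right)} = 4 - 4 s^{2}$ ($w{\left(s \right)} = - 2 \left(\left(s^{2} + s s\right) - 2\right) = - 2 \left(\left(s^{2} + s^{2}\right) - 2\right) = - 2 \left(2 s^{2} - 2\right) = - 2 \left(-2 + 2 s^{2}\right) = 4 - 4 s^{2}$)
$w{\left(4 \right)} \left(2 - 22\right) B{\left(-3 \right)} = \left(4 - 4 \cdot 4^{2}\right) \left(2 - 22\right) \left(5 - -3\right) = \left(4 - 64\right) \left(-20\right) \left(5 + 3\right) = \left(4 - 64\right) \left(-20\right) 8 = \left(-60\right) \left(-20\right) 8 = 1200 \cdot 8 = 9600$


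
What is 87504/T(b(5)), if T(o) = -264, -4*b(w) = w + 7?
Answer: -3646/11 ≈ -331.45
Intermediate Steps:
b(w) = -7/4 - w/4 (b(w) = -(w + 7)/4 = -(7 + w)/4 = -7/4 - w/4)
87504/T(b(5)) = 87504/(-264) = 87504*(-1/264) = -3646/11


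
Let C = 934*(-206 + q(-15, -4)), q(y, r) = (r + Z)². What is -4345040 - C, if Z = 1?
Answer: -4161042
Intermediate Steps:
q(y, r) = (1 + r)² (q(y, r) = (r + 1)² = (1 + r)²)
C = -183998 (C = 934*(-206 + (1 - 4)²) = 934*(-206 + (-3)²) = 934*(-206 + 9) = 934*(-197) = -183998)
-4345040 - C = -4345040 - 1*(-183998) = -4345040 + 183998 = -4161042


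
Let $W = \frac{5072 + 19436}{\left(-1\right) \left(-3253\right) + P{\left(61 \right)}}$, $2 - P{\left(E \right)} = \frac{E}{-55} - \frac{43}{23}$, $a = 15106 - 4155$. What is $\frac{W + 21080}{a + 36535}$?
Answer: $\frac{43454456530}{97853046849} \approx 0.44408$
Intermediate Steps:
$a = 10951$
$P{\left(E \right)} = \frac{89}{23} + \frac{E}{55}$ ($P{\left(E \right)} = 2 - \left(\frac{E}{-55} - \frac{43}{23}\right) = 2 - \left(E \left(- \frac{1}{55}\right) - \frac{43}{23}\right) = 2 - \left(- \frac{E}{55} - \frac{43}{23}\right) = 2 - \left(- \frac{43}{23} - \frac{E}{55}\right) = 2 + \left(\frac{43}{23} + \frac{E}{55}\right) = \frac{89}{23} + \frac{E}{55}$)
$W = \frac{31002620}{4121343}$ ($W = \frac{5072 + 19436}{\left(-1\right) \left(-3253\right) + \left(\frac{89}{23} + \frac{1}{55} \cdot 61\right)} = \frac{24508}{3253 + \left(\frac{89}{23} + \frac{61}{55}\right)} = \frac{24508}{3253 + \frac{6298}{1265}} = \frac{24508}{\frac{4121343}{1265}} = 24508 \cdot \frac{1265}{4121343} = \frac{31002620}{4121343} \approx 7.5225$)
$\frac{W + 21080}{a + 36535} = \frac{\frac{31002620}{4121343} + 21080}{10951 + 36535} = \frac{86908913060}{4121343 \cdot 47486} = \frac{86908913060}{4121343} \cdot \frac{1}{47486} = \frac{43454456530}{97853046849}$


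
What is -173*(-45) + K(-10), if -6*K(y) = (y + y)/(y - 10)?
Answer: 46709/6 ≈ 7784.8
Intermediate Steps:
K(y) = -y/(3*(-10 + y)) (K(y) = -(y + y)/(6*(y - 10)) = -2*y/(6*(-10 + y)) = -y/(3*(-10 + y)))
-173*(-45) + K(-10) = -173*(-45) - 1*(-10)/(-30 + 3*(-10)) = 7785 - 1*(-10)/(-30 - 30) = 7785 - 1*(-10)/(-60) = 7785 - 1*(-10)*(-1/60) = 7785 - ⅙ = 46709/6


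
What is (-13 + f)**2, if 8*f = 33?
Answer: 5041/64 ≈ 78.766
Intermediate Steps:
f = 33/8 (f = (1/8)*33 = 33/8 ≈ 4.1250)
(-13 + f)**2 = (-13 + 33/8)**2 = (-71/8)**2 = 5041/64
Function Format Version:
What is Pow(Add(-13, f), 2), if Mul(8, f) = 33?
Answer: Rational(5041, 64) ≈ 78.766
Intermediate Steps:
f = Rational(33, 8) (f = Mul(Rational(1, 8), 33) = Rational(33, 8) ≈ 4.1250)
Pow(Add(-13, f), 2) = Pow(Add(-13, Rational(33, 8)), 2) = Pow(Rational(-71, 8), 2) = Rational(5041, 64)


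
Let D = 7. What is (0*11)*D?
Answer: 0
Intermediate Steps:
(0*11)*D = (0*11)*7 = 0*7 = 0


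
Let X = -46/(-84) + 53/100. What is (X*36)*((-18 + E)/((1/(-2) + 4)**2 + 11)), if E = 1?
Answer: -4964/175 ≈ -28.366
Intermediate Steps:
X = 2263/2100 (X = -46*(-1/84) + 53*(1/100) = 23/42 + 53/100 = 2263/2100 ≈ 1.0776)
(X*36)*((-18 + E)/((1/(-2) + 4)**2 + 11)) = ((2263/2100)*36)*((-18 + 1)/((1/(-2) + 4)**2 + 11)) = 6789*(-17/((-1/2 + 4)**2 + 11))/175 = 6789*(-17/((7/2)**2 + 11))/175 = 6789*(-17/(49/4 + 11))/175 = 6789*(-17/93/4)/175 = 6789*(-17*4/93)/175 = (6789/175)*(-68/93) = -4964/175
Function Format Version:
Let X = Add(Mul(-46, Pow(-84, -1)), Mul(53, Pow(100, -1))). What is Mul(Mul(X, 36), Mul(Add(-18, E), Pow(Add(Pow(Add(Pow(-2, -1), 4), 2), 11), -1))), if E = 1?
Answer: Rational(-4964, 175) ≈ -28.366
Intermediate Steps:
X = Rational(2263, 2100) (X = Add(Mul(-46, Rational(-1, 84)), Mul(53, Rational(1, 100))) = Add(Rational(23, 42), Rational(53, 100)) = Rational(2263, 2100) ≈ 1.0776)
Mul(Mul(X, 36), Mul(Add(-18, E), Pow(Add(Pow(Add(Pow(-2, -1), 4), 2), 11), -1))) = Mul(Mul(Rational(2263, 2100), 36), Mul(Add(-18, 1), Pow(Add(Pow(Add(Pow(-2, -1), 4), 2), 11), -1))) = Mul(Rational(6789, 175), Mul(-17, Pow(Add(Pow(Add(Rational(-1, 2), 4), 2), 11), -1))) = Mul(Rational(6789, 175), Mul(-17, Pow(Add(Pow(Rational(7, 2), 2), 11), -1))) = Mul(Rational(6789, 175), Mul(-17, Pow(Add(Rational(49, 4), 11), -1))) = Mul(Rational(6789, 175), Mul(-17, Pow(Rational(93, 4), -1))) = Mul(Rational(6789, 175), Mul(-17, Rational(4, 93))) = Mul(Rational(6789, 175), Rational(-68, 93)) = Rational(-4964, 175)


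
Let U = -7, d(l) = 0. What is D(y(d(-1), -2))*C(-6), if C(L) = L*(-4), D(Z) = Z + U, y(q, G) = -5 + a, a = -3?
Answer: -360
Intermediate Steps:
y(q, G) = -8 (y(q, G) = -5 - 3 = -8)
D(Z) = -7 + Z (D(Z) = Z - 7 = -7 + Z)
C(L) = -4*L
D(y(d(-1), -2))*C(-6) = (-7 - 8)*(-4*(-6)) = -15*24 = -360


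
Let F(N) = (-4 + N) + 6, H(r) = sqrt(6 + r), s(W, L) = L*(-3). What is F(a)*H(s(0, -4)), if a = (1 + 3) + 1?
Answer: 21*sqrt(2) ≈ 29.698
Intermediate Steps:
s(W, L) = -3*L
a = 5 (a = 4 + 1 = 5)
F(N) = 2 + N
F(a)*H(s(0, -4)) = (2 + 5)*sqrt(6 - 3*(-4)) = 7*sqrt(6 + 12) = 7*sqrt(18) = 7*(3*sqrt(2)) = 21*sqrt(2)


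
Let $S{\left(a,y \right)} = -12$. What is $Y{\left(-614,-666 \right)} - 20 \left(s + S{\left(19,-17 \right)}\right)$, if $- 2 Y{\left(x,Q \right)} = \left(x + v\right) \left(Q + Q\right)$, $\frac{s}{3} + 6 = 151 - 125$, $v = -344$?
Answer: $-638988$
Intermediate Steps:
$s = 60$ ($s = -18 + 3 \left(151 - 125\right) = -18 + 3 \cdot 26 = -18 + 78 = 60$)
$Y{\left(x,Q \right)} = - Q \left(-344 + x\right)$ ($Y{\left(x,Q \right)} = - \frac{\left(x - 344\right) \left(Q + Q\right)}{2} = - \frac{\left(-344 + x\right) 2 Q}{2} = - \frac{2 Q \left(-344 + x\right)}{2} = - Q \left(-344 + x\right)$)
$Y{\left(-614,-666 \right)} - 20 \left(s + S{\left(19,-17 \right)}\right) = - 666 \left(344 - -614\right) - 20 \left(60 - 12\right) = - 666 \left(344 + 614\right) - 960 = \left(-666\right) 958 - 960 = -638028 - 960 = -638988$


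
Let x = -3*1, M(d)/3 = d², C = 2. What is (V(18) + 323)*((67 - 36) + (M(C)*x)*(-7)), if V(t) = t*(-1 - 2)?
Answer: 76127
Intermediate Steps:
V(t) = -3*t (V(t) = t*(-3) = -3*t)
M(d) = 3*d²
x = -3
(V(18) + 323)*((67 - 36) + (M(C)*x)*(-7)) = (-3*18 + 323)*((67 - 36) + ((3*2²)*(-3))*(-7)) = (-54 + 323)*(31 + ((3*4)*(-3))*(-7)) = 269*(31 + (12*(-3))*(-7)) = 269*(31 - 36*(-7)) = 269*(31 + 252) = 269*283 = 76127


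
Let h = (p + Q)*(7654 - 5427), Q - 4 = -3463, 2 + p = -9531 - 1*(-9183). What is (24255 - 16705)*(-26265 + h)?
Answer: -64242255400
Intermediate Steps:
p = -350 (p = -2 + (-9531 - 1*(-9183)) = -2 + (-9531 + 9183) = -2 - 348 = -350)
Q = -3459 (Q = 4 - 3463 = -3459)
h = -8482643 (h = (-350 - 3459)*(7654 - 5427) = -3809*2227 = -8482643)
(24255 - 16705)*(-26265 + h) = (24255 - 16705)*(-26265 - 8482643) = 7550*(-8508908) = -64242255400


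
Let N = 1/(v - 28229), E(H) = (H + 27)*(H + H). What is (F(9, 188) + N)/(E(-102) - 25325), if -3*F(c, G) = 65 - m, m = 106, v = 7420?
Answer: -853166/625830675 ≈ -0.0013633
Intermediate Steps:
E(H) = 2*H*(27 + H) (E(H) = (27 + H)*(2*H) = 2*H*(27 + H))
F(c, G) = 41/3 (F(c, G) = -(65 - 1*106)/3 = -(65 - 106)/3 = -1/3*(-41) = 41/3)
N = -1/20809 (N = 1/(7420 - 28229) = 1/(-20809) = -1/20809 ≈ -4.8056e-5)
(F(9, 188) + N)/(E(-102) - 25325) = (41/3 - 1/20809)/(2*(-102)*(27 - 102) - 25325) = 853166/(62427*(2*(-102)*(-75) - 25325)) = 853166/(62427*(15300 - 25325)) = (853166/62427)/(-10025) = (853166/62427)*(-1/10025) = -853166/625830675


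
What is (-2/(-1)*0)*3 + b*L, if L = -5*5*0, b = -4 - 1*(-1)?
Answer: 0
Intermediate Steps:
b = -3 (b = -4 + 1 = -3)
L = 0 (L = -25*0 = 0)
(-2/(-1)*0)*3 + b*L = (-2/(-1)*0)*3 - 3*0 = (-2*(-1)*0)*3 + 0 = (2*0)*3 + 0 = 0*3 + 0 = 0 + 0 = 0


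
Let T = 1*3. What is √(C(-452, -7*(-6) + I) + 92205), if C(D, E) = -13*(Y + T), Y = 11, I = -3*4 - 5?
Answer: √92023 ≈ 303.35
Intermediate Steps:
T = 3
I = -17 (I = -12 - 5 = -17)
C(D, E) = -182 (C(D, E) = -13*(11 + 3) = -13*14 = -182)
√(C(-452, -7*(-6) + I) + 92205) = √(-182 + 92205) = √92023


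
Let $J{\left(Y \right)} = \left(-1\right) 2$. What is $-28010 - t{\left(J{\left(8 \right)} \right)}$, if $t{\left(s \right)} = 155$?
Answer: $-28165$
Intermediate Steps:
$J{\left(Y \right)} = -2$
$-28010 - t{\left(J{\left(8 \right)} \right)} = -28010 - 155 = -28165$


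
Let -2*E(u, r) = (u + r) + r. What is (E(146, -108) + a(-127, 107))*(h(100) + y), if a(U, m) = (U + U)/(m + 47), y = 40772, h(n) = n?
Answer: 104959296/77 ≈ 1.3631e+6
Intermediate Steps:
E(u, r) = -r - u/2 (E(u, r) = -((u + r) + r)/2 = -((r + u) + r)/2 = -(u + 2*r)/2 = -r - u/2)
a(U, m) = 2*U/(47 + m) (a(U, m) = (2*U)/(47 + m) = 2*U/(47 + m))
(E(146, -108) + a(-127, 107))*(h(100) + y) = ((-1*(-108) - 1/2*146) + 2*(-127)/(47 + 107))*(100 + 40772) = ((108 - 73) + 2*(-127)/154)*40872 = (35 + 2*(-127)*(1/154))*40872 = (35 - 127/77)*40872 = (2568/77)*40872 = 104959296/77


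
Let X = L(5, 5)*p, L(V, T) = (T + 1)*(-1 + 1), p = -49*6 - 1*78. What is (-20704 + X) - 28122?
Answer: -48826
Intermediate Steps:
p = -372 (p = -294 - 78 = -372)
L(V, T) = 0 (L(V, T) = (1 + T)*0 = 0)
X = 0 (X = 0*(-372) = 0)
(-20704 + X) - 28122 = (-20704 + 0) - 28122 = -20704 - 28122 = -48826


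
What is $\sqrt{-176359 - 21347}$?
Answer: $i \sqrt{197706} \approx 444.64 i$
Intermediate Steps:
$\sqrt{-176359 - 21347} = \sqrt{-197706} = i \sqrt{197706}$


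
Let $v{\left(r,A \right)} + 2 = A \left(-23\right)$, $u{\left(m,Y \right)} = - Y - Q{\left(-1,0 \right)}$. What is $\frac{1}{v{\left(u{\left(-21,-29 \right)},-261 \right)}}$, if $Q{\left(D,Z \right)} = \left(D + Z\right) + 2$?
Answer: $\frac{1}{6001} \approx 0.00016664$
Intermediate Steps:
$Q{\left(D,Z \right)} = 2 + D + Z$
$u{\left(m,Y \right)} = -1 - Y$ ($u{\left(m,Y \right)} = - Y - \left(2 - 1 + 0\right) = - Y - 1 = -1 - Y$)
$v{\left(r,A \right)} = -2 - 23 A$ ($v{\left(r,A \right)} = -2 + A \left(-23\right) = -2 - 23 A$)
$\frac{1}{v{\left(u{\left(-21,-29 \right)},-261 \right)}} = \frac{1}{-2 - -6003} = \frac{1}{-2 + 6003} = \frac{1}{6001}$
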